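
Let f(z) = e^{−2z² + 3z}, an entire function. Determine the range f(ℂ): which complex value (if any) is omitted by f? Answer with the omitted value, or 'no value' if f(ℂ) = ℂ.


Little Picard bounds the complement of f(ℂ) to at most one point.
The exponent g(z) = −2z² + 3z is a nonconstant polynomial, hence surjective onto ℂ. So e^{g(z)} takes every value in {e^w : w ∈ ℂ} = ℂ ∖ {0}. Adding 0 shifts the range to ℂ ∖ {0}. f omits exactly 0.

Omitted value: 0.


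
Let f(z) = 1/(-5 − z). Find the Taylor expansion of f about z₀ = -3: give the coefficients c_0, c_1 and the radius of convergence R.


Let w = z − z₀, so z = z₀ + w.
Then -5 − z = -5 − (z₀ + w) = (-5 − z₀) − w = -2 − w.
f(z) = 1/(-2 − w) = (1/(-2)) · 1/(1 − w/(-2)) = Σ_{n≥0} w^n / (-2)^(n+1).
So c_n = 1/(-2)^(n+1):
  c_0 = 1/(-2)^1 = -1/2.
  c_1 = 1/(-2)^2 = 1/4.
The series is valid for |w/d| < 1, i.e. |z − z₀| < |d|.
Radius of convergence: R = |-5 − z₀| = |-2| = 2 (distance from z₀ to the singularity z = -5).

c_0 = -1/2, c_1 = 1/4; R = 2.


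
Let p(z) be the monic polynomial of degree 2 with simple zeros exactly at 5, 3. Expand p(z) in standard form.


The polynomial is p(z) = ∏_{α ∈ S} (z − α), where S = {5, 3}.
Expanding the product yields: p(z) = z^2 -8·z + 15.
The resulting polynomial has degree 2 and real coefficients as required.

p(z) = z^2 -8·z + 15.


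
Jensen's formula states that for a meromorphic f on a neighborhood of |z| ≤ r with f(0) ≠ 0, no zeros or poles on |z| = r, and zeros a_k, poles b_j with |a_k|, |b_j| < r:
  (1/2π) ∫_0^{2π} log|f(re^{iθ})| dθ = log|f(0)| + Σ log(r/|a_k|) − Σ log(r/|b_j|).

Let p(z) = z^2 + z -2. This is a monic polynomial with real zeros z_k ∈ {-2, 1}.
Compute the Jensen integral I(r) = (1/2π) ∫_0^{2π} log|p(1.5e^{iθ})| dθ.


Zeros: -2, 1; r = 1.5.
Inside |z| < r: 1. Outside (|z| ≥ r): -2.
p(0) = -2, so log|p(0)| = log(2) = 0.6931.
Apply Jensen: I(r) = log|p(0)| + Σ_k log(r/|z_k|), summed over zeros inside |z| < r.
  log(r/|z_k|) for z_k = 1: log(1.5/1) = 0.4055
  Outside zeros (-2) contribute nothing to the Jensen sum.
Sum over inside zeros: 0.4055.
I(r) = log|p(0)| + (inside sum) = 0.6931 + 0.4055 = 1.0986.
Note: since some zeros are outside |z| ≤ r, the simplified n·log(r) form does NOT apply — only the inside zeros contribute.

I(r) ≈ 1.0986.


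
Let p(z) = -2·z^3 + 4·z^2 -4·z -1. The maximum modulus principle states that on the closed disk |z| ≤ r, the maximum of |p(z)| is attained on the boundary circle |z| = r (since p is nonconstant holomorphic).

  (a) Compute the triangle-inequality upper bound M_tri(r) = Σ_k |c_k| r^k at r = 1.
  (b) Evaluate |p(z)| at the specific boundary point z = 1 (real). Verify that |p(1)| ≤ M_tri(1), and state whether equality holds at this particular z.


Coefficients: c_0 = -1, c_1 = -4, c_2 = 4, c_3 = -2. Radius r = 1.
Part (a). Triangle bound: M_tri(r) = Σ_k |c_k| r^k
  = |-1|·1^0 + |-4|·1^1 + |4|·1^2 + |-2|·1^3
  = 1 + 4 + 4 + 2 = 11.
This bounds M(r) := max_{|z|=r} |p(z)| from above; equality holds iff all terms c_k z^k can be made to align in phase at a single z on |z|=r.
Part (b). At z = 1 (real, on the circle |z| = r):
  p(1) = (-1)·1^0 + (-4)·1^1 + (4)·1^2 + (-2)·1^3 = -3.
  |p(1)| = 3.
Check: |p(1)| = 3 ≤ 11 = M_tri(1). ✓ Equality does not hold at z = 1 (the coefficients have mixed signs, so the terms do not all align in phase there).

M_tri(1) = 11; |p(1)| = 3; equality at z=1: no.


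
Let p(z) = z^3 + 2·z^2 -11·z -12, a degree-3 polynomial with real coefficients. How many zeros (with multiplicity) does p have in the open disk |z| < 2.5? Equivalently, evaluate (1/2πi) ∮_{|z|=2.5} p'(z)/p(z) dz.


The zeros of p are: 3, -4, -1.
Their magnitudes are: 3, 4, 1.
Zeros with |z| < R = 2.5: -1.
Count = 1.
By the argument principle, (1/2πi) ∮_{|z|=R} p'(z)/p(z) dz equals exactly this count.

Number of zeros inside |z| < 2.5: 1.


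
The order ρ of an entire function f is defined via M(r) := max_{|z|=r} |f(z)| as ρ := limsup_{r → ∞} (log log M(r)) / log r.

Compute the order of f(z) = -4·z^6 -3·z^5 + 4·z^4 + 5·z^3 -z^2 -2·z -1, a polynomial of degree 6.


|f(z)| ≤ Σ|c_k|·r^k = O(r^6) as r → ∞. Polynomial growth is O(e^{r^ε}) for every ε > 0 (since r^6/e^{r^ε} → 0), so ρ ≤ ε for all ε > 0, i.e. ρ = 0. Every nonconstant polynomial has order 0.
Therefore ρ = 0.

Order ρ = 0.


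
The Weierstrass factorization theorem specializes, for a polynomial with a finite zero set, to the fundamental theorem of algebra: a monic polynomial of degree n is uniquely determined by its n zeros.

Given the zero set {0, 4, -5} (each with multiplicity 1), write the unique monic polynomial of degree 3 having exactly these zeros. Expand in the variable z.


The polynomial is p(z) = ∏_{α ∈ S} (z − α), where S = {0, 4, -5}.
Expanding the product yields: p(z) = z^3 + z^2 -20·z.
The resulting polynomial has degree 3 and real coefficients as required.

p(z) = z^3 + z^2 -20·z.


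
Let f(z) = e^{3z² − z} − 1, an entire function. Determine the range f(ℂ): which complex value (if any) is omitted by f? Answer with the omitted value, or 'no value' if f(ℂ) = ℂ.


Little Picard bounds the complement of f(ℂ) to at most one point.
The exponent g(z) = 3z² − z is a nonconstant polynomial, hence surjective onto ℂ. So e^{g(z)} takes every value in {e^w : w ∈ ℂ} = ℂ ∖ {0}. Adding -1 shifts the range to ℂ ∖ {-1}. f omits exactly -1.

Omitted value: -1.


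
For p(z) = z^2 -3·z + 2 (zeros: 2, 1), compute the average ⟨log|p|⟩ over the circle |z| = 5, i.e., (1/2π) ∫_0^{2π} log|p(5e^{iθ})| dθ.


Zeros: 1, 2; r = 5.
Inside |z| < r: 1, 2. Outside (|z| ≥ r): ∅.
p(0) = 2, so log|p(0)| = log(2) = 0.6931.
Apply Jensen: I(r) = log|p(0)| + Σ_k log(r/|z_k|), summed over zeros inside |z| < r.
  log(r/|z_k|) for z_k = 2: log(5/2) = 0.9163
  log(r/|z_k|) for z_k = 1: log(5/1) = 1.6094
Sum over inside zeros: 2.5257.
I(r) = log|p(0)| + (inside sum) = 0.6931 + 2.5257 = 3.2189.
Closed form (all zeros inside, monic): I(r) = n·log(r) = 2·log(5) = 3.2189. ✓

I(r) ≈ 3.2189.


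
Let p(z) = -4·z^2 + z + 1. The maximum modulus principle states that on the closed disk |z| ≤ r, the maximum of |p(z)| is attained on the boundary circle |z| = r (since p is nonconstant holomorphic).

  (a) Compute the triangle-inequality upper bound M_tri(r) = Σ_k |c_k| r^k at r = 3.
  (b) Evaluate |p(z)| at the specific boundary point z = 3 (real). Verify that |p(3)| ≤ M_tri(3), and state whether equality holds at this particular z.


Coefficients: c_0 = 1, c_1 = 1, c_2 = -4. Radius r = 3.
Part (a). Triangle bound: M_tri(r) = Σ_k |c_k| r^k
  = |1|·3^0 + |1|·3^1 + |-4|·3^2
  = 1 + 3 + 36 = 40.
This bounds M(r) := max_{|z|=r} |p(z)| from above; equality holds iff all terms c_k z^k can be made to align in phase at a single z on |z|=r.
Part (b). At z = 3 (real, on the circle |z| = r):
  p(3) = (1)·3^0 + (1)·3^1 + (-4)·3^2 = -32.
  |p(3)| = 32.
Check: |p(3)| = 32 ≤ 40 = M_tri(3). ✓ Equality does not hold at z = 3 (the coefficients have mixed signs, so the terms do not all align in phase there).

M_tri(3) = 40; |p(3)| = 32; equality at z=3: no.


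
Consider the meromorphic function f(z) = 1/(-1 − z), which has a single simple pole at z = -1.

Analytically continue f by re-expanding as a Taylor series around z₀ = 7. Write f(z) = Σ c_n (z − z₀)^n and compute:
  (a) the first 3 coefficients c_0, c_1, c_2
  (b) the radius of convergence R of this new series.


Let w = z − z₀, so z = z₀ + w.
Then -1 − z = -1 − (z₀ + w) = (-1 − z₀) − w = -8 − w.
f(z) = 1/(-8 − w) = (1/(-8)) · 1/(1 − w/(-8)) = Σ_{n≥0} w^n / (-8)^(n+1).
So c_n = 1/(-8)^(n+1):
  c_0 = 1/(-8)^1 = -1/8.
  c_1 = 1/(-8)^2 = 1/64.
  c_2 = 1/(-8)^3 = -1/512.
The series is valid for |w/d| < 1, i.e. |z − z₀| < |d|.
Radius of convergence: R = |-1 − z₀| = |-8| = 8 (distance from z₀ to the singularity z = -1).

c_0 = -1/8, c_1 = 1/64, c_2 = -1/512; R = 8.


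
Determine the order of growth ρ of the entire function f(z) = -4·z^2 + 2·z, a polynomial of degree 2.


|f(z)| ≤ Σ|c_k|·r^k = O(r^2) as r → ∞. Polynomial growth is O(e^{r^ε}) for every ε > 0 (since r^2/e^{r^ε} → 0), so ρ ≤ ε for all ε > 0, i.e. ρ = 0. Every nonconstant polynomial has order 0.
Therefore ρ = 0.

Order ρ = 0.


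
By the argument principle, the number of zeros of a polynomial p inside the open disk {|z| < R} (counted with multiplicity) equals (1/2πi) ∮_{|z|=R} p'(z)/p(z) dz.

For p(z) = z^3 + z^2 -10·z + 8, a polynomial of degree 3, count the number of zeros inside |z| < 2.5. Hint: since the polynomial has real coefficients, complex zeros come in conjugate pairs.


The zeros of p are: -4, 1, 2.
Their magnitudes are: 4, 1, 2.
Zeros with |z| < R = 2.5: 1, 2.
Count = 2.
By the argument principle, (1/2πi) ∮_{|z|=R} p'(z)/p(z) dz equals exactly this count.

Number of zeros inside |z| < 2.5: 2.


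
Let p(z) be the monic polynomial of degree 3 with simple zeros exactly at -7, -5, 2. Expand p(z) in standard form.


The polynomial is p(z) = ∏_{α ∈ S} (z − α), where S = {-7, -5, 2}.
Expanding the product yields: p(z) = z^3 + 10·z^2 + 11·z -70.
The resulting polynomial has degree 3 and real coefficients as required.

p(z) = z^3 + 10·z^2 + 11·z -70.


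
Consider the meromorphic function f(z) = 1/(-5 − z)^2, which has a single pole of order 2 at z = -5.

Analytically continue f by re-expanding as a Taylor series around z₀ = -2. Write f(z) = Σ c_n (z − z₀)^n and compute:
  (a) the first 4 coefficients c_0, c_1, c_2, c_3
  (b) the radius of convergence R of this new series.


Let w = z − z₀, so z = z₀ + w.
Then -5 − z = -5 − (z₀ + w) = (-5 − z₀) − w = -3 − w.
f(z) = 1/(-3 − w)^2 = (1/(-3)^2) · (1 − w/(-3))^{−2}.
By the binomial series (1−u)^{−2} = Σ_{n≥0} C(n+1, 1) u^n for |u|<1, with u = w/(-3):
  c_n = C(n+1, 1) / (-3)^(n+2).
  c_0 = 1/(-3)^2 = 1/9.
  c_1 = 2/(-3)^3 = -2/27.
  c_2 = 3/(-3)^4 = 1/27.
  c_3 = 4/(-3)^5 = -4/243.
The series is valid for |w/d| < 1, i.e. |z − z₀| < |d|.
Radius of convergence: R = |-5 − z₀| = |-3| = 3 (distance from z₀ to the singularity z = -5).

c_0 = 1/9, c_1 = -2/27, c_2 = 1/27, c_3 = -4/243; R = 3.


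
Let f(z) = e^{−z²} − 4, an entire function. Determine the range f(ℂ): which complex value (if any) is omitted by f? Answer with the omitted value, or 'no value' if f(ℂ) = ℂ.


Little Picard bounds the complement of f(ℂ) to at most one point.
The exponent g(z) = −z² is a nonconstant polynomial, hence surjective onto ℂ. So e^{g(z)} takes every value in {e^w : w ∈ ℂ} = ℂ ∖ {0}. Adding -4 shifts the range to ℂ ∖ {-4}. f omits exactly -4.

Omitted value: -4.


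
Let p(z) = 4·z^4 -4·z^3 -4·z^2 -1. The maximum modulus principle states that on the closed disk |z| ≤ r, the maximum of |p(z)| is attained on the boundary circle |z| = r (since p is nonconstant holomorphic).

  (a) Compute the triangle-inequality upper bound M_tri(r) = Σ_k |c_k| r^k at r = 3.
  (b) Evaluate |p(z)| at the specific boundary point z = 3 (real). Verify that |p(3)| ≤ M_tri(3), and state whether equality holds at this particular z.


Coefficients: c_0 = -1, c_1 = 0, c_2 = -4, c_3 = -4, c_4 = 4. Radius r = 3.
Part (a). Triangle bound: M_tri(r) = Σ_k |c_k| r^k
  = |-1|·3^0 + |0|·3^1 + |-4|·3^2 + |-4|·3^3 + |4|·3^4
  = 1 + 0 + 36 + 108 + 324 = 469.
This bounds M(r) := max_{|z|=r} |p(z)| from above; equality holds iff all terms c_k z^k can be made to align in phase at a single z on |z|=r.
Part (b). At z = 3 (real, on the circle |z| = r):
  p(3) = (-1)·3^0 + (0)·3^1 + (-4)·3^2 + (-4)·3^3 + (4)·3^4 = 179.
  |p(3)| = 179.
Check: |p(3)| = 179 ≤ 469 = M_tri(3). ✓ Equality does not hold at z = 3 (the coefficients have mixed signs, so the terms do not all align in phase there).

M_tri(3) = 469; |p(3)| = 179; equality at z=3: no.


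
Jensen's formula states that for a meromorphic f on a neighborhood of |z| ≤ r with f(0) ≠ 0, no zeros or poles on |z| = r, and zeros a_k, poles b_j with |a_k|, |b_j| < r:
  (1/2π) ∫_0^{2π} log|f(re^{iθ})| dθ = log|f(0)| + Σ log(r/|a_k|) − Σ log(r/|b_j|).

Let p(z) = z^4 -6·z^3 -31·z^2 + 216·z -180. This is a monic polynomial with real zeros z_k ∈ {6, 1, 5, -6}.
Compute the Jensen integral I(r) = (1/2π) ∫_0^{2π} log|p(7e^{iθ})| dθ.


Zeros: -6, 1, 5, 6; r = 7.
Inside |z| < r: -6, 1, 5, 6. Outside (|z| ≥ r): ∅.
p(0) = -180, so log|p(0)| = log(180) = 5.1930.
Apply Jensen: I(r) = log|p(0)| + Σ_k log(r/|z_k|), summed over zeros inside |z| < r.
  log(r/|z_k|) for z_k = 6: log(7/6) = 0.1542
  log(r/|z_k|) for z_k = 1: log(7/1) = 1.9459
  log(r/|z_k|) for z_k = 5: log(7/5) = 0.3365
  log(r/|z_k|) for z_k = -6: log(7/6) = 0.1542
Sum over inside zeros: 2.5907.
I(r) = log|p(0)| + (inside sum) = 5.1930 + 2.5907 = 7.7836.
Closed form (all zeros inside, monic): I(r) = n·log(r) = 4·log(7) = 7.7836. ✓

I(r) ≈ 7.7836.


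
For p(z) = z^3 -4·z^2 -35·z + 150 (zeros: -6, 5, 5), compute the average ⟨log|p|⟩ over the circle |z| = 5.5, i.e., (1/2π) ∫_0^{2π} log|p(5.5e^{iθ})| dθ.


Zeros: -6, 5, 5; r = 5.5.
Inside |z| < r: 5, 5. Outside (|z| ≥ r): -6.
p(0) = 150, so log|p(0)| = log(150) = 5.0106.
Apply Jensen: I(r) = log|p(0)| + Σ_k log(r/|z_k|), summed over zeros inside |z| < r.
  log(r/|z_k|) for z_k = 5: log(5.5/5) = 0.0953
  log(r/|z_k|) for z_k = 5: log(5.5/5) = 0.0953
  Outside zeros (-6) contribute nothing to the Jensen sum.
Sum over inside zeros: 0.1906.
I(r) = log|p(0)| + (inside sum) = 5.0106 + 0.1906 = 5.2013.
Note: since some zeros are outside |z| ≤ r, the simplified n·log(r) form does NOT apply — only the inside zeros contribute.

I(r) ≈ 5.2013.


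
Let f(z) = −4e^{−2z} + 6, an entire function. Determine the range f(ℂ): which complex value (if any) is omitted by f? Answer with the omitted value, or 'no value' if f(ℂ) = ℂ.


Little Picard bounds the complement of f(ℂ) to at most one point.
e^{−2z} is never zero on ℂ, so -4·e^{−2z} takes every value in ℂ ∖ {0}. Adding 6 shifts the range to ℂ ∖ {6}. Thus f omits exactly the value 6.

Omitted value: 6.


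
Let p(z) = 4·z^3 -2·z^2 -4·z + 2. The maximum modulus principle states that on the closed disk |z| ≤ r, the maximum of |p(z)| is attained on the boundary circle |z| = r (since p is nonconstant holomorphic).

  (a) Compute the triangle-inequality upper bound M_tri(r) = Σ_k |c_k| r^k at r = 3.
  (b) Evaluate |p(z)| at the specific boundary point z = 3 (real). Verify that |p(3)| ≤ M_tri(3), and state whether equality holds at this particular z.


Coefficients: c_0 = 2, c_1 = -4, c_2 = -2, c_3 = 4. Radius r = 3.
Part (a). Triangle bound: M_tri(r) = Σ_k |c_k| r^k
  = |2|·3^0 + |-4|·3^1 + |-2|·3^2 + |4|·3^3
  = 2 + 12 + 18 + 108 = 140.
This bounds M(r) := max_{|z|=r} |p(z)| from above; equality holds iff all terms c_k z^k can be made to align in phase at a single z on |z|=r.
Part (b). At z = 3 (real, on the circle |z| = r):
  p(3) = (2)·3^0 + (-4)·3^1 + (-2)·3^2 + (4)·3^3 = 80.
  |p(3)| = 80.
Check: |p(3)| = 80 ≤ 140 = M_tri(3). ✓ Equality does not hold at z = 3 (the coefficients have mixed signs, so the terms do not all align in phase there).

M_tri(3) = 140; |p(3)| = 80; equality at z=3: no.


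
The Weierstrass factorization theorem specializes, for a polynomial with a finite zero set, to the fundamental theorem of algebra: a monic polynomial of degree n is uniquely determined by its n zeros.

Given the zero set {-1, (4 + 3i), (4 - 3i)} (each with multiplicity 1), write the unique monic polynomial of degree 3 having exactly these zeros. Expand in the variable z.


The polynomial is p(z) = ∏_{α ∈ S} (z − α), where S = {-1, (4 + 3i), (4 - 3i)}.
Expanding the product yields: p(z) = z^3 -7·z^2 + 17·z + 25.
Note conjugate pairs combine to real quadratics: (z − (4+3i))(z − (4−3i)) = z² − 8z + 25.
The resulting polynomial has degree 3 and real coefficients as required.

p(z) = z^3 -7·z^2 + 17·z + 25.


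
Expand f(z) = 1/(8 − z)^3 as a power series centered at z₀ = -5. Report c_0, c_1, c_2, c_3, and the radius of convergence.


Let w = z − z₀, so z = z₀ + w.
Then 8 − z = 8 − (z₀ + w) = (8 − z₀) − w = 13 − w.
f(z) = 1/(13 − w)^3 = (1/(13)^3) · (1 − w/(13))^{−3}.
By the binomial series (1−u)^{−3} = Σ_{n≥0} C(n+2, 2) u^n for |u|<1, with u = w/(13):
  c_n = C(n+2, 2) / (13)^(n+3).
  c_0 = 1/(13)^3 = 1/2197.
  c_1 = 3/(13)^4 = 3/28561.
  c_2 = 6/(13)^5 = 6/371293.
  c_3 = 10/(13)^6 = 10/4826809.
The series is valid for |w/d| < 1, i.e. |z − z₀| < |d|.
Radius of convergence: R = |8 − z₀| = |13| = 13 (distance from z₀ to the singularity z = 8).

c_0 = 1/2197, c_1 = 3/28561, c_2 = 6/371293, c_3 = 10/4826809; R = 13.


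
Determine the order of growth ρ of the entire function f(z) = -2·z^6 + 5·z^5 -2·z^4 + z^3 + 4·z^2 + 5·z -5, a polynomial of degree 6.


|f(z)| ≤ Σ|c_k|·r^k = O(r^6) as r → ∞. Polynomial growth is O(e^{r^ε}) for every ε > 0 (since r^6/e^{r^ε} → 0), so ρ ≤ ε for all ε > 0, i.e. ρ = 0. Every nonconstant polynomial has order 0.
Therefore ρ = 0.

Order ρ = 0.


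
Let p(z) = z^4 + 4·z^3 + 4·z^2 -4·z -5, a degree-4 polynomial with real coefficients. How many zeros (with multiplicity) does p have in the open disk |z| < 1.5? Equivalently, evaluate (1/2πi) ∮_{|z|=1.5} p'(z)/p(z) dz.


The zeros of p are: (-2 + 1i), (-2 - 1i), -1, 1.
Their magnitudes are: 2.236, 2.236, 1, 1.
Zeros with |z| < R = 1.5: -1, 1.
Count = 2.
By the argument principle, (1/2πi) ∮_{|z|=R} p'(z)/p(z) dz equals exactly this count.

Number of zeros inside |z| < 1.5: 2.


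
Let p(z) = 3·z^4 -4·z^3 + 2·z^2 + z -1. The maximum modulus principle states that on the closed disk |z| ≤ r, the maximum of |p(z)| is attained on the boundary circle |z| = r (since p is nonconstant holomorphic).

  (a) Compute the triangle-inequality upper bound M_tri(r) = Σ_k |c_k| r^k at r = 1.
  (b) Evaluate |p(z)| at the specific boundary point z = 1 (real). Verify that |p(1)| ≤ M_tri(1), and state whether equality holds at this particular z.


Coefficients: c_0 = -1, c_1 = 1, c_2 = 2, c_3 = -4, c_4 = 3. Radius r = 1.
Part (a). Triangle bound: M_tri(r) = Σ_k |c_k| r^k
  = |-1|·1^0 + |1|·1^1 + |2|·1^2 + |-4|·1^3 + |3|·1^4
  = 1 + 1 + 2 + 4 + 3 = 11.
This bounds M(r) := max_{|z|=r} |p(z)| from above; equality holds iff all terms c_k z^k can be made to align in phase at a single z on |z|=r.
Part (b). At z = 1 (real, on the circle |z| = r):
  p(1) = (-1)·1^0 + (1)·1^1 + (2)·1^2 + (-4)·1^3 + (3)·1^4 = 1.
  |p(1)| = 1.
Check: |p(1)| = 1 ≤ 11 = M_tri(1). ✓ Equality does not hold at z = 1 (the coefficients have mixed signs, so the terms do not all align in phase there).

M_tri(1) = 11; |p(1)| = 1; equality at z=1: no.


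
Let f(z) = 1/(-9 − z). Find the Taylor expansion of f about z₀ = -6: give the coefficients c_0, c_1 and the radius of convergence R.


Let w = z − z₀, so z = z₀ + w.
Then -9 − z = -9 − (z₀ + w) = (-9 − z₀) − w = -3 − w.
f(z) = 1/(-3 − w) = (1/(-3)) · 1/(1 − w/(-3)) = Σ_{n≥0} w^n / (-3)^(n+1).
So c_n = 1/(-3)^(n+1):
  c_0 = 1/(-3)^1 = -1/3.
  c_1 = 1/(-3)^2 = 1/9.
The series is valid for |w/d| < 1, i.e. |z − z₀| < |d|.
Radius of convergence: R = |-9 − z₀| = |-3| = 3 (distance from z₀ to the singularity z = -9).

c_0 = -1/3, c_1 = 1/9; R = 3.


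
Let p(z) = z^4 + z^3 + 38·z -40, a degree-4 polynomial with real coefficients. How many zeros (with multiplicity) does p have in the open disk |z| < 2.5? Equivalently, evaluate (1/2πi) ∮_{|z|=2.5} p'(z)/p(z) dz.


The zeros of p are: -4, (1 + 3i), (1 - 3i), 1.
Their magnitudes are: 4, 3.162, 3.162, 1.
Zeros with |z| < R = 2.5: 1.
Count = 1.
By the argument principle, (1/2πi) ∮_{|z|=R} p'(z)/p(z) dz equals exactly this count.

Number of zeros inside |z| < 2.5: 1.


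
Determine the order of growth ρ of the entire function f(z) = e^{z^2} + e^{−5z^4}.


Each summand is entire of order 2 and 4 respectively (as in the single-exponential case). The order of a sum is at most the max of the orders, so ρ ≤ 4. For the lower bound: on |z|=r choose arg z so that -5z^4 is real positive; then |e^{-5z^4}| = e^{5r^4} while |e^{1z^2}| ≤ e^{1r^2} = o(e^{5r^4}). So |f| ≥ e^{5r^4}(1 − o(1)) and ρ ≥ 4. Hence ρ = max(2, 4) = 4.
Therefore ρ = 4.

Order ρ = 4.


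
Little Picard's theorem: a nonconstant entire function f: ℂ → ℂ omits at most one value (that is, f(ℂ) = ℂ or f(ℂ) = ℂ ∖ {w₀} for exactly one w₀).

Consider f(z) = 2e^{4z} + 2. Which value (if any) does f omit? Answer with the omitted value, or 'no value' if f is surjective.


Little Picard bounds the complement of f(ℂ) to at most one point.
e^{4z} is never zero on ℂ, so 2·e^{4z} takes every value in ℂ ∖ {0}. Adding 2 shifts the range to ℂ ∖ {2}. Thus f omits exactly the value 2.

Omitted value: 2.


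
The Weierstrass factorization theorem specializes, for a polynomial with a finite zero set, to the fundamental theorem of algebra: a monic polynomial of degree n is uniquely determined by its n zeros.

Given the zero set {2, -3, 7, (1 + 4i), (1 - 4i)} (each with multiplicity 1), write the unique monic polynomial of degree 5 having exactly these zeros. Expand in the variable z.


The polynomial is p(z) = ∏_{α ∈ S} (z − α), where S = {2, -3, 7, (1 + 4i), (1 - 4i)}.
Expanding the product yields: p(z) = z^5 -8·z^4 + 16·z^3 -34·z^2 -305·z + 714.
Note conjugate pairs combine to real quadratics: (z − (1+4i))(z − (1−4i)) = z² − 2z + 17.
The resulting polynomial has degree 5 and real coefficients as required.

p(z) = z^5 -8·z^4 + 16·z^3 -34·z^2 -305·z + 714.


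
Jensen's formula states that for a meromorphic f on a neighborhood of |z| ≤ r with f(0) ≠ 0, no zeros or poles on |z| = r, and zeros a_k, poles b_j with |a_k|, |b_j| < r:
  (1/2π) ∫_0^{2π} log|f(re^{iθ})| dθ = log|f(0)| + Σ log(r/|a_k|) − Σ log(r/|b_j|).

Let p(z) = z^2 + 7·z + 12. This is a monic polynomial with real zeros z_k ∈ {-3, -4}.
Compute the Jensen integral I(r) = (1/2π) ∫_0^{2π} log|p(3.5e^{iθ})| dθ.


Zeros: -4, -3; r = 3.5.
Inside |z| < r: -3. Outside (|z| ≥ r): -4.
p(0) = 12, so log|p(0)| = log(12) = 2.4849.
Apply Jensen: I(r) = log|p(0)| + Σ_k log(r/|z_k|), summed over zeros inside |z| < r.
  log(r/|z_k|) for z_k = -3: log(3.5/3) = 0.1542
  Outside zeros (-4) contribute nothing to the Jensen sum.
Sum over inside zeros: 0.1542.
I(r) = log|p(0)| + (inside sum) = 2.4849 + 0.1542 = 2.6391.
Note: since some zeros are outside |z| ≤ r, the simplified n·log(r) form does NOT apply — only the inside zeros contribute.

I(r) ≈ 2.6391.


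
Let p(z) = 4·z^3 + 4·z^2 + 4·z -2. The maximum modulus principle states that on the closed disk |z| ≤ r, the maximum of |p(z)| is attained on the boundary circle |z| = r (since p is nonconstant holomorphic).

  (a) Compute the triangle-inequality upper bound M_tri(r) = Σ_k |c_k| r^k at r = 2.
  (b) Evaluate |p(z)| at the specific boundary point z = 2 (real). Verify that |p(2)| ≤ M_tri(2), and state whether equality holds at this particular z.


Coefficients: c_0 = -2, c_1 = 4, c_2 = 4, c_3 = 4. Radius r = 2.
Part (a). Triangle bound: M_tri(r) = Σ_k |c_k| r^k
  = |-2|·2^0 + |4|·2^1 + |4|·2^2 + |4|·2^3
  = 2 + 8 + 16 + 32 = 58.
This bounds M(r) := max_{|z|=r} |p(z)| from above; equality holds iff all terms c_k z^k can be made to align in phase at a single z on |z|=r.
Part (b). At z = 2 (real, on the circle |z| = r):
  p(2) = (-2)·2^0 + (4)·2^1 + (4)·2^2 + (4)·2^3 = 54.
  |p(2)| = 54.
Check: |p(2)| = 54 ≤ 58 = M_tri(2). ✓ Equality does not hold at z = 2 (the coefficients have mixed signs, so the terms do not all align in phase there).

M_tri(2) = 58; |p(2)| = 54; equality at z=2: no.


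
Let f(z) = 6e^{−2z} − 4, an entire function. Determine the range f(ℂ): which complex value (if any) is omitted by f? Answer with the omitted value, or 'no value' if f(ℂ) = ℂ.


Little Picard bounds the complement of f(ℂ) to at most one point.
e^{−2z} is never zero on ℂ, so 6·e^{−2z} takes every value in ℂ ∖ {0}. Adding -4 shifts the range to ℂ ∖ {-4}. Thus f omits exactly the value -4.

Omitted value: -4.


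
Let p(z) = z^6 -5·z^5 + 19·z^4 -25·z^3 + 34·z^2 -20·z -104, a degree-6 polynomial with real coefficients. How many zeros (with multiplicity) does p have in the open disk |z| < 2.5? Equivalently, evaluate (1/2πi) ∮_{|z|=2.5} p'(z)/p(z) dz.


The zeros of p are: -1, (2 + 3i), (2 - 3i), (0 + 2i), (0 - 2i), 2.
Their magnitudes are: 1, 3.606, 3.606, 2, 2, 2.
Zeros with |z| < R = 2.5: -1, (0 + 2i), (0 - 2i), 2.
Count = 4.
By the argument principle, (1/2πi) ∮_{|z|=R} p'(z)/p(z) dz equals exactly this count.

Number of zeros inside |z| < 2.5: 4.


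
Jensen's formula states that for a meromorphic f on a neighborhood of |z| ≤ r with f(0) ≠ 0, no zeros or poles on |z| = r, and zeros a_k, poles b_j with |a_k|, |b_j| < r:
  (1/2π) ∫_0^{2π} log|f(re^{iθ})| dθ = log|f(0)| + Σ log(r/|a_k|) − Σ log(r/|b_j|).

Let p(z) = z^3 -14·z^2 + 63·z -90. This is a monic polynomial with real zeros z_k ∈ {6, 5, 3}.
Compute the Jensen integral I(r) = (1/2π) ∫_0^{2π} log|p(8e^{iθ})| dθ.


Zeros: 3, 5, 6; r = 8.
Inside |z| < r: 3, 5, 6. Outside (|z| ≥ r): ∅.
p(0) = -90, so log|p(0)| = log(90) = 4.4998.
Apply Jensen: I(r) = log|p(0)| + Σ_k log(r/|z_k|), summed over zeros inside |z| < r.
  log(r/|z_k|) for z_k = 6: log(8/6) = 0.2877
  log(r/|z_k|) for z_k = 5: log(8/5) = 0.4700
  log(r/|z_k|) for z_k = 3: log(8/3) = 0.9808
Sum over inside zeros: 1.7385.
I(r) = log|p(0)| + (inside sum) = 4.4998 + 1.7385 = 6.2383.
Closed form (all zeros inside, monic): I(r) = n·log(r) = 3·log(8) = 6.2383. ✓

I(r) ≈ 6.2383.


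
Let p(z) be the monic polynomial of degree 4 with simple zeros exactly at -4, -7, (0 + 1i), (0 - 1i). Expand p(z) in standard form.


The polynomial is p(z) = ∏_{α ∈ S} (z − α), where S = {-4, -7, (0 + 1i), (0 - 1i)}.
Expanding the product yields: p(z) = z^4 + 11·z^3 + 29·z^2 + 11·z + 28.
Note conjugate pairs combine to real quadratics: (z − (0+1i))(z − (0−1i)) = z² + 1.
The resulting polynomial has degree 4 and real coefficients as required.

p(z) = z^4 + 11·z^3 + 29·z^2 + 11·z + 28.


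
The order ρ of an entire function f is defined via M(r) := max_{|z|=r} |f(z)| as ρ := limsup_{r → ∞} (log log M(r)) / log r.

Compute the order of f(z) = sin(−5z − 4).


sin(w) is a linear combination of e^{iw} and e^{−iw} (or e^w, e^{−w} in the hyperbolic case), so |sin(w)| ≤ e^{|w|}. With w = −5z − 4, |w| ≤ 5|z| + 4 = 5r + 4 on |z| = r, giving M(r) ≤ e^{5r + 4}, so ρ ≤ 1. On a suitable ray (z = it for sin/cos; z = t for sinh/cosh, t real → ∞), |sin(−5z − 4)| grows like e^{5|t|}/2, so ρ ≥ 1. Hence ρ = 1.
Therefore ρ = 1.

Order ρ = 1.


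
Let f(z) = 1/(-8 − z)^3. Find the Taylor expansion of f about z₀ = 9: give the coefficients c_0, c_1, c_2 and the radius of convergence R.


Let w = z − z₀, so z = z₀ + w.
Then -8 − z = -8 − (z₀ + w) = (-8 − z₀) − w = -17 − w.
f(z) = 1/(-17 − w)^3 = (1/(-17)^3) · (1 − w/(-17))^{−3}.
By the binomial series (1−u)^{−3} = Σ_{n≥0} C(n+2, 2) u^n for |u|<1, with u = w/(-17):
  c_n = C(n+2, 2) / (-17)^(n+3).
  c_0 = 1/(-17)^3 = -1/4913.
  c_1 = 3/(-17)^4 = 3/83521.
  c_2 = 6/(-17)^5 = -6/1419857.
The series is valid for |w/d| < 1, i.e. |z − z₀| < |d|.
Radius of convergence: R = |-8 − z₀| = |-17| = 17 (distance from z₀ to the singularity z = -8).

c_0 = -1/4913, c_1 = 3/83521, c_2 = -6/1419857; R = 17.


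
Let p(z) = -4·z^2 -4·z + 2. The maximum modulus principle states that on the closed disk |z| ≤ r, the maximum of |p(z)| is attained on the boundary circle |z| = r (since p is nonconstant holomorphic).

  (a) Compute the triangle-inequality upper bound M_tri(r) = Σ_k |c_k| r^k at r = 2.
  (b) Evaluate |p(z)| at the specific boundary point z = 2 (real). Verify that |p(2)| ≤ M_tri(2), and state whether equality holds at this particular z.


Coefficients: c_0 = 2, c_1 = -4, c_2 = -4. Radius r = 2.
Part (a). Triangle bound: M_tri(r) = Σ_k |c_k| r^k
  = |2|·2^0 + |-4|·2^1 + |-4|·2^2
  = 2 + 8 + 16 = 26.
This bounds M(r) := max_{|z|=r} |p(z)| from above; equality holds iff all terms c_k z^k can be made to align in phase at a single z on |z|=r.
Part (b). At z = 2 (real, on the circle |z| = r):
  p(2) = (2)·2^0 + (-4)·2^1 + (-4)·2^2 = -22.
  |p(2)| = 22.
Check: |p(2)| = 22 ≤ 26 = M_tri(2). ✓ Equality does not hold at z = 2 (the coefficients have mixed signs, so the terms do not all align in phase there).

M_tri(2) = 26; |p(2)| = 22; equality at z=2: no.


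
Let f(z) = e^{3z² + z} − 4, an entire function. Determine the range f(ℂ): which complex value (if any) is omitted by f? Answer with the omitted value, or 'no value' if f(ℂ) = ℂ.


Little Picard bounds the complement of f(ℂ) to at most one point.
The exponent g(z) = 3z² + z is a nonconstant polynomial, hence surjective onto ℂ. So e^{g(z)} takes every value in {e^w : w ∈ ℂ} = ℂ ∖ {0}. Adding -4 shifts the range to ℂ ∖ {-4}. f omits exactly -4.

Omitted value: -4.


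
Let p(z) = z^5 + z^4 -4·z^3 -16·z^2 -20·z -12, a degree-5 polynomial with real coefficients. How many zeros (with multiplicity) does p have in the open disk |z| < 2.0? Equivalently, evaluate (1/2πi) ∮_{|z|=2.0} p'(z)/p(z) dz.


The zeros of p are: (-1 + 1i), (-1 - 1i), 3, (-1 + 1i), (-1 - 1i).
Their magnitudes are: 1.414, 1.414, 3, 1.414, 1.414.
Zeros with |z| < R = 2.0: (-1 + 1i), (-1 - 1i), (-1 + 1i), (-1 - 1i).
Count = 4.
By the argument principle, (1/2πi) ∮_{|z|=R} p'(z)/p(z) dz equals exactly this count.

Number of zeros inside |z| < 2.0: 4.


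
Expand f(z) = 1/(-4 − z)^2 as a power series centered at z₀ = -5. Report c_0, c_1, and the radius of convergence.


Let w = z − z₀, so z = z₀ + w.
Then -4 − z = -4 − (z₀ + w) = (-4 − z₀) − w = 1 − w.
f(z) = 1/(1 − w)^2 = (1/(1)^2) · (1 − w/(1))^{−2}.
By the binomial series (1−u)^{−2} = Σ_{n≥0} C(n+1, 1) u^n for |u|<1, with u = w/(1):
  c_n = C(n+1, 1) / (1)^(n+2).
  c_0 = 1/(1)^2 = 1.
  c_1 = 2/(1)^3 = 2.
The series is valid for |w/d| < 1, i.e. |z − z₀| < |d|.
Radius of convergence: R = |-4 − z₀| = |1| = 1 (distance from z₀ to the singularity z = -4).

c_0 = 1, c_1 = 2; R = 1.


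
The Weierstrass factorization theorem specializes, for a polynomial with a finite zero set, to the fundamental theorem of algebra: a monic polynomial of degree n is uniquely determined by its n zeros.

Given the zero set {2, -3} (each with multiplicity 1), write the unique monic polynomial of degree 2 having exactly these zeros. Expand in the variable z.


The polynomial is p(z) = ∏_{α ∈ S} (z − α), where S = {2, -3}.
Expanding the product yields: p(z) = z^2 + z -6.
The resulting polynomial has degree 2 and real coefficients as required.

p(z) = z^2 + z -6.


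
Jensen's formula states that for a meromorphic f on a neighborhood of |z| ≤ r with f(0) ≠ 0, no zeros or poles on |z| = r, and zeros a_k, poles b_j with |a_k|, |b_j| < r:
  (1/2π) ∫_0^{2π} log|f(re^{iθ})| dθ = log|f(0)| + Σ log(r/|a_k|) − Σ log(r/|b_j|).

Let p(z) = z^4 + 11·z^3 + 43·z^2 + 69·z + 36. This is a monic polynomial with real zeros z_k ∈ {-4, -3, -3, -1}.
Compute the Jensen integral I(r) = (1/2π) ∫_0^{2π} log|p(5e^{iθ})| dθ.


Zeros: -4, -3, -3, -1; r = 5.
Inside |z| < r: -4, -3, -3, -1. Outside (|z| ≥ r): ∅.
p(0) = 36, so log|p(0)| = log(36) = 3.5835.
Apply Jensen: I(r) = log|p(0)| + Σ_k log(r/|z_k|), summed over zeros inside |z| < r.
  log(r/|z_k|) for z_k = -4: log(5/4) = 0.2231
  log(r/|z_k|) for z_k = -3: log(5/3) = 0.5108
  log(r/|z_k|) for z_k = -3: log(5/3) = 0.5108
  log(r/|z_k|) for z_k = -1: log(5/1) = 1.6094
Sum over inside zeros: 2.8542.
I(r) = log|p(0)| + (inside sum) = 3.5835 + 2.8542 = 6.4378.
Closed form (all zeros inside, monic): I(r) = n·log(r) = 4·log(5) = 6.4378. ✓

I(r) ≈ 6.4378.


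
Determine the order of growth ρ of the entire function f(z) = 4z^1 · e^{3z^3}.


M(r) = max_{|z|=r} |4|·|z|^1·|e^{3z^3}| = 4·r^1 · e^{3r^3} (the factors attain their maxima compatibly on |z|=r). Then log M(r) = log 4 + 1·log r + 3r^3, dominated by the last term, so log log M(r) ~ 3·log r. The polynomial factor 4z^1 contributes only a log r term and does not affect the order. ρ = 3.
Therefore ρ = 3.

Order ρ = 3.


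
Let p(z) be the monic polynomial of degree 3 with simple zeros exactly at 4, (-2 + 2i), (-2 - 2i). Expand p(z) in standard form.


The polynomial is p(z) = ∏_{α ∈ S} (z − α), where S = {4, (-2 + 2i), (-2 - 2i)}.
Expanding the product yields: p(z) = z^3 -8·z -32.
Note conjugate pairs combine to real quadratics: (z − (-2+2i))(z − (-2−2i)) = z² + 4z + 8.
The resulting polynomial has degree 3 and real coefficients as required.

p(z) = z^3 -8·z -32.


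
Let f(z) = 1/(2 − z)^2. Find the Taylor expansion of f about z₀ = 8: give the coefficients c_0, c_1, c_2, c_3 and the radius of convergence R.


Let w = z − z₀, so z = z₀ + w.
Then 2 − z = 2 − (z₀ + w) = (2 − z₀) − w = -6 − w.
f(z) = 1/(-6 − w)^2 = (1/(-6)^2) · (1 − w/(-6))^{−2}.
By the binomial series (1−u)^{−2} = Σ_{n≥0} C(n+1, 1) u^n for |u|<1, with u = w/(-6):
  c_n = C(n+1, 1) / (-6)^(n+2).
  c_0 = 1/(-6)^2 = 1/36.
  c_1 = 2/(-6)^3 = -1/108.
  c_2 = 3/(-6)^4 = 1/432.
  c_3 = 4/(-6)^5 = -1/1944.
The series is valid for |w/d| < 1, i.e. |z − z₀| < |d|.
Radius of convergence: R = |2 − z₀| = |-6| = 6 (distance from z₀ to the singularity z = 2).

c_0 = 1/36, c_1 = -1/108, c_2 = 1/432, c_3 = -1/1944; R = 6.


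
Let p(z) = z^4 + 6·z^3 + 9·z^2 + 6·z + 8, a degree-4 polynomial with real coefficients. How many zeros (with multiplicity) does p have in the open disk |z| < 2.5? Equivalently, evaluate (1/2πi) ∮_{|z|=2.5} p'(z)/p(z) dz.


The zeros of p are: -2, -4, (0 + 1i), (0 - 1i).
Their magnitudes are: 2, 4, 1, 1.
Zeros with |z| < R = 2.5: -2, (0 + 1i), (0 - 1i).
Count = 3.
By the argument principle, (1/2πi) ∮_{|z|=R} p'(z)/p(z) dz equals exactly this count.

Number of zeros inside |z| < 2.5: 3.


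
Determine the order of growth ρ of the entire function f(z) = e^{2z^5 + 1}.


|e^{2z^5 + 1}| = e^{Re(2·z^5) + 1} ≤ e^{2|z|^5 + 1} = e^{2r^5 + 1} on |z| = r, so ρ ≤ 5. Choosing z on |z|=r so that 2·z^5 is real positive (always possible by picking arg z appropriately) gives |f(z)| = e^{2r^5 + 1}, matching the bound. The additive constant 1 does not affect log log M(r) ~ 5·log r. Hence ρ = 5.
Therefore ρ = 5.

Order ρ = 5.


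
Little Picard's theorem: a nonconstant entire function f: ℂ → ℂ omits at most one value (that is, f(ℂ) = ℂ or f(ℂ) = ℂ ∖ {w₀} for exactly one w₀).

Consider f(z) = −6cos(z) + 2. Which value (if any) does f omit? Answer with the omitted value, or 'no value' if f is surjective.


Little Picard bounds the complement of f(ℂ) to at most one point.
cos is entire and surjective onto ℂ: for every w ∈ ℂ, cos(ζ) = w has a solution ζ ∈ ℂ (e.g., via the complex inverse arccos). With ζ = z this gives z = ζ/(1). Then -6·cos(z) takes every value in -6·ℂ = ℂ, and adding 2 is a bijection of ℂ. So f is surjective and omits no value. (Note: only on the real line is cos bounded by [−1, 1].)

Omitted value: no value.


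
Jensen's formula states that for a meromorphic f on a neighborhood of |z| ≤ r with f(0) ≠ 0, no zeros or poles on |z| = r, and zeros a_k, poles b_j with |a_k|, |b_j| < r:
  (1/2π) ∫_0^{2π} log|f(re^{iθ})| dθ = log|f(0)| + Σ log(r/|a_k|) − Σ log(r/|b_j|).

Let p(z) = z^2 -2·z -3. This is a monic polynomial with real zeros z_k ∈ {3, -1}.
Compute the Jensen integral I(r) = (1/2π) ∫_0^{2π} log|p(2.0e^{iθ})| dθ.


Zeros: -1, 3; r = 2.0.
Inside |z| < r: -1. Outside (|z| ≥ r): 3.
p(0) = -3, so log|p(0)| = log(3) = 1.0986.
Apply Jensen: I(r) = log|p(0)| + Σ_k log(r/|z_k|), summed over zeros inside |z| < r.
  log(r/|z_k|) for z_k = -1: log(2.0/1) = 0.6931
  Outside zeros (3) contribute nothing to the Jensen sum.
Sum over inside zeros: 0.6931.
I(r) = log|p(0)| + (inside sum) = 1.0986 + 0.6931 = 1.7918.
Note: since some zeros are outside |z| ≤ r, the simplified n·log(r) form does NOT apply — only the inside zeros contribute.

I(r) ≈ 1.7918.


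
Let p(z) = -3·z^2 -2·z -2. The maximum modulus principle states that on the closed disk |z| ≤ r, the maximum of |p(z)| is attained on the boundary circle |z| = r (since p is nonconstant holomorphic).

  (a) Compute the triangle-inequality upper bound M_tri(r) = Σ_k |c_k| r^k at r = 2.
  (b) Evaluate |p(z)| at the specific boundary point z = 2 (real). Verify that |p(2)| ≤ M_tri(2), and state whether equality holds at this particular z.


Coefficients: c_0 = -2, c_1 = -2, c_2 = -3. Radius r = 2.
Part (a). Triangle bound: M_tri(r) = Σ_k |c_k| r^k
  = |-2|·2^0 + |-2|·2^1 + |-3|·2^2
  = 2 + 4 + 12 = 18.
This bounds M(r) := max_{|z|=r} |p(z)| from above; equality holds iff all terms c_k z^k can be made to align in phase at a single z on |z|=r.
Part (b). At z = 2 (real, on the circle |z| = r):
  p(2) = (-2)·2^0 + (-2)·2^1 + (-3)·2^2 = -18.
  |p(2)| = 18.
Since all nonzero coefficients share the same sign, |p(2)| = 18 = M_tri(2); the triangle bound is attained at z = 2, so in fact M(r) = 18.

M_tri(2) = 18; |p(2)| = 18; equality at z=2: yes.


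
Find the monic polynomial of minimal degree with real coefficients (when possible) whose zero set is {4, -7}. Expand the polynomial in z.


The polynomial is p(z) = ∏_{α ∈ S} (z − α), where S = {4, -7}.
Expanding the product yields: p(z) = z^2 + 3·z -28.
The resulting polynomial has degree 2 and real coefficients as required.

p(z) = z^2 + 3·z -28.


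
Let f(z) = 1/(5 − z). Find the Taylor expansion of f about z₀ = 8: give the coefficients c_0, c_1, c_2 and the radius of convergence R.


Let w = z − z₀, so z = z₀ + w.
Then 5 − z = 5 − (z₀ + w) = (5 − z₀) − w = -3 − w.
f(z) = 1/(-3 − w) = (1/(-3)) · 1/(1 − w/(-3)) = Σ_{n≥0} w^n / (-3)^(n+1).
So c_n = 1/(-3)^(n+1):
  c_0 = 1/(-3)^1 = -1/3.
  c_1 = 1/(-3)^2 = 1/9.
  c_2 = 1/(-3)^3 = -1/27.
The series is valid for |w/d| < 1, i.e. |z − z₀| < |d|.
Radius of convergence: R = |5 − z₀| = |-3| = 3 (distance from z₀ to the singularity z = 5).

c_0 = -1/3, c_1 = 1/9, c_2 = -1/27; R = 3.


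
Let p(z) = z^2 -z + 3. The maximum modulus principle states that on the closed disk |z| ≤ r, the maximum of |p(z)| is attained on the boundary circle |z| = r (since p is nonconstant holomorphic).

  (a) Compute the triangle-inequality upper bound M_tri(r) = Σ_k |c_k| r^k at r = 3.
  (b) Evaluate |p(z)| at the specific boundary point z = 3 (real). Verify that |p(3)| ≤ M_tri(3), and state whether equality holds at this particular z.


Coefficients: c_0 = 3, c_1 = -1, c_2 = 1. Radius r = 3.
Part (a). Triangle bound: M_tri(r) = Σ_k |c_k| r^k
  = |3|·3^0 + |-1|·3^1 + |1|·3^2
  = 3 + 3 + 9 = 15.
This bounds M(r) := max_{|z|=r} |p(z)| from above; equality holds iff all terms c_k z^k can be made to align in phase at a single z on |z|=r.
Part (b). At z = 3 (real, on the circle |z| = r):
  p(3) = (3)·3^0 + (-1)·3^1 + (1)·3^2 = 9.
  |p(3)| = 9.
Check: |p(3)| = 9 ≤ 15 = M_tri(3). ✓ Equality does not hold at z = 3 (the coefficients have mixed signs, so the terms do not all align in phase there).

M_tri(3) = 15; |p(3)| = 9; equality at z=3: no.


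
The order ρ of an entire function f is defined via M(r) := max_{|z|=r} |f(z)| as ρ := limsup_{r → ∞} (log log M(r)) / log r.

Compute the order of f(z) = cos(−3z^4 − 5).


Write cos(w) = (e^{iw} ± e^{−iw})/(2 or 2i), so |cos(w)| ≤ e^{|w|}. With w = −3z^4 − 5, |w| ≤ 3r^4 + 5 on |z|=r, giving M(r) ≤ e^{3r^4 + 5} and ρ ≤ 4. For the lower bound, choose z on |z|=r with -3z^4 purely imaginary of modulus 3r^4; then |cos(−3z^4 − 5)| grows like e^{3r^4}/2, so ρ ≥ 4. Hence ρ = 4.
Therefore ρ = 4.

Order ρ = 4.
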